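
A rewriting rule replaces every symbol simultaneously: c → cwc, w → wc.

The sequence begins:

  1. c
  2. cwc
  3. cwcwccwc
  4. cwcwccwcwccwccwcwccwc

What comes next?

φ(cwcwccwcwccwccwcwccwc) expands symbol-by-symbol to cwc wc cwc wc cwc cwc wc cwc wc cwc cwc wc cwc cwc wc cwc wc cwc cwc wc cwc; joining the 21 pieces gives the next term.

cwcwccwcwccwccwcwccwcwccwccwcwccwccwcwccwcwccwccwcwccwc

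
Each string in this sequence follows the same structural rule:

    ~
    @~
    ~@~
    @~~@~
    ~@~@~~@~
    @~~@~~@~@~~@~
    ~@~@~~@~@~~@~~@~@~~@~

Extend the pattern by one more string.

From term 3 onward, concatenate the second-to-last term with the last: ~·@~ = ~@~, @~·~@~ = @~~@~, …
Continuing: @~~@~~@~@~~@~ · ~@~@~~@~@~~@~~@~@~~@~ gives term 8.

@~~@~~@~@~~@~~@~@~~@~@~~@~~@~@~~@~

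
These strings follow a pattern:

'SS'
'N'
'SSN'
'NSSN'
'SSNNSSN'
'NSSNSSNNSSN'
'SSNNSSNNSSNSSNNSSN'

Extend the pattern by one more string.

NSSNSSNNSSNSSNNSSNNSSNSSNNSSN

This is a Fibonacci-style word recurrence s(k) = s(k−2)·s(k−1): e.g. SS·N = SSN.
The next term joins NSSNSSNNSSN and SSNNSSNNSSNSSNNSSN.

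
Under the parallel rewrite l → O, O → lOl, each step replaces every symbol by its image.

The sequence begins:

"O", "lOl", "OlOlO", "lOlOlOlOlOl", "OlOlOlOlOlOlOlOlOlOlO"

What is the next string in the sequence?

lOlOlOlOlOlOlOlOlOlOlOlOlOlOlOlOlOlOlOlOlOl

Applying the rule to each of the 21 symbols of OlOlOlOlOlOlOlOlOlOlO gives the pieces lOl O lOl O lOl O lOl O lOl O lOl O lOl O lOl O lOl O lOl O lOl, which concatenate to the answer.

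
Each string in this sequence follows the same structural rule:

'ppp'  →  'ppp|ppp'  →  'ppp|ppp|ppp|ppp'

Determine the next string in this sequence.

Every step duplicates the string with '|' between the halves.
So the next term is two copies of ppp|ppp|ppp|ppp with '|' between the halves.

ppp|ppp|ppp|ppp|ppp|ppp|ppp|ppp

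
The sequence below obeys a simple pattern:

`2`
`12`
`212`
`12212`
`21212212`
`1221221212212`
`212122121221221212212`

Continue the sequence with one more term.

Each term (from the third on) is the two preceding terms concatenated in order: term 3 = 2·12 = 212.
Continuing: 1221221212212 · 212122121221221212212 gives term 8.

1221221212212212122121221221212212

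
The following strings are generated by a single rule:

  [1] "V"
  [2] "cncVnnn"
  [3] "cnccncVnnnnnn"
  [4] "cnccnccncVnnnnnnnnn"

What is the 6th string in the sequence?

cnccnccnccnccncVnnnnnnnnnnnnnnn

Every step adds cnc to the front and nnn to the end of the previous string.
From cnccnccncVnnnnnnnnn, 2 further steps: cnccnccncVnnnnnnnnn → cnccnccnccncVnnnnnnnnnnnn → (answer).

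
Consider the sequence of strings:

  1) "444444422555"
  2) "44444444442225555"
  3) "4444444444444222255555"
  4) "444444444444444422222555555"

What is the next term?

44444444444444444442222225555555

Each string has the form 4^{3n+1} 2^{n} 5^{n+1}, where the shown terms are n = 2, 3, 4, 5.
Setting n = 6 gives 19, 6, 7 characters in each block.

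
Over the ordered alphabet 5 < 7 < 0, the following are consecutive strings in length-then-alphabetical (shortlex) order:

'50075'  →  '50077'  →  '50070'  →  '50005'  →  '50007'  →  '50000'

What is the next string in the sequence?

75555

Treat 50000 as a base-3 numeral over the given alphabet and add one, carrying through any trailing 0's.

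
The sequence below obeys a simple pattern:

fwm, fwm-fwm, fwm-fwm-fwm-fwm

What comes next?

Every step duplicates the string with '-' between the halves.
So the next term is two copies of fwm-fwm-fwm-fwm with '-' between the halves.

fwm-fwm-fwm-fwm-fwm-fwm-fwm-fwm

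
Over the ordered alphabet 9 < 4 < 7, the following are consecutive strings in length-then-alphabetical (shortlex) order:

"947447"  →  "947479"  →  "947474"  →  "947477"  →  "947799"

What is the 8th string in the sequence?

Advancing 3 positions from 947799 through 947799 → 947794 → 947797 reaches term 8.

947749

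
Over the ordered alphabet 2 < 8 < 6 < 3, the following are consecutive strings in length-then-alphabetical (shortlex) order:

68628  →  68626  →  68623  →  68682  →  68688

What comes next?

68686

The successor of 68688 increments the rightmost position that isn't already 3 and resets every position after it to 2.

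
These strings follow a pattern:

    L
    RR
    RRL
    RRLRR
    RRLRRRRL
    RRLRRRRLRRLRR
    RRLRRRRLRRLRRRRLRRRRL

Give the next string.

RRLRRRRLRRLRRRRLRRRRLRRLRRRRLRRLRR

From term 3 onward, concatenate the last term with the second-to-last: RR·L = RRL, RRL·RR = RRLRR, …
So term 8 is RRLRRRRLRRLRRRRLRRRRL·RRLRRRRLRRLRR.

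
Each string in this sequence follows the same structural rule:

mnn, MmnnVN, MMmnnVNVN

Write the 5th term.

Each term wraps the previous one in M on the left and VN on the right.
From MMmnnVNVN, 2 further steps: MMmnnVNVN → MMMmnnVNVNVN → (answer).

MMMMmnnVNVNVNVN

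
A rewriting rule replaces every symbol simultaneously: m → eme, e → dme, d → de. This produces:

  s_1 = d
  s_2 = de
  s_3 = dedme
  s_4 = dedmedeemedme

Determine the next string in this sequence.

dedmedeemedmededmedmeemedmedeemedme

Replace each of the 13 characters of dedmedeemedme in place — de dme de eme dme de dme dme eme dme de eme dme — and concatenate.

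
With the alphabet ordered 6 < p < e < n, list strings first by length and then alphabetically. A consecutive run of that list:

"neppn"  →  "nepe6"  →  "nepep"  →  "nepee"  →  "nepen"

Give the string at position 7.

nepnp

Stepping forward 2 times from nepen: nepen → nepn6, then the target.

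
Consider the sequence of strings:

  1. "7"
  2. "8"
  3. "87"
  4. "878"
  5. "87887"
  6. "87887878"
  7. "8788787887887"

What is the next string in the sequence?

From term 3 onward, concatenate the last term with the second-to-last: 8·7 = 87, 87·8 = 878, …
Continuing: 8788787887887 · 87887878 gives term 8.

878878788788787887878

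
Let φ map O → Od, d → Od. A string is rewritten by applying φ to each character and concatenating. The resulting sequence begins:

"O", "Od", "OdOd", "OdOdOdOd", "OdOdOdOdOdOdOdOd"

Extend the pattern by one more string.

φ(OdOdOdOdOdOdOdOd) expands symbol-by-symbol to Od Od Od Od Od Od Od Od Od Od Od Od Od Od Od Od; joining the 16 pieces gives the next term.

OdOdOdOdOdOdOdOdOdOdOdOdOdOdOdOd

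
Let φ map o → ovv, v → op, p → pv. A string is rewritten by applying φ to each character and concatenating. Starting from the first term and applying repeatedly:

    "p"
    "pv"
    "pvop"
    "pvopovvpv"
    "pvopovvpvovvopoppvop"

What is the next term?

pvopovvpvovvopoppvopovvopopovvpvovvpvpvopovvpv

Applying the rule to each of the 20 symbols of pvopovvpvovvopoppvop gives the pieces pv op ovv pv ovv op op pv op ovv op op ovv pv ovv pv pv op ovv pv, which concatenate to the answer.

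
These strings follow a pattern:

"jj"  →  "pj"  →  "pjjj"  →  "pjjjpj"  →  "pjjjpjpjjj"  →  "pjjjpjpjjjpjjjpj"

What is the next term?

This is a Fibonacci-style word recurrence s(k) = s(k−1)·s(k−2): e.g. pj·jj = pjjj.
Continuing: pjjjpjpjjjpjjjpj · pjjjpjpjjj gives term 7.

pjjjpjpjjjpjjjpjpjjjpjpjjj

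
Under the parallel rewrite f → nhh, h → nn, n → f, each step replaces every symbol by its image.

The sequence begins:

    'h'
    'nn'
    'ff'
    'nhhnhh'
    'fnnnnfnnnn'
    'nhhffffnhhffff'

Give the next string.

Applying the rule to each of the 14 symbols of nhhffffnhhffff gives the pieces f nn nn nhh nhh nhh nhh f nn nn nhh nhh nhh nhh, which concatenate to the answer.

fnnnnnhhnhhnhhnhhfnnnnnhhnhhnhhnhh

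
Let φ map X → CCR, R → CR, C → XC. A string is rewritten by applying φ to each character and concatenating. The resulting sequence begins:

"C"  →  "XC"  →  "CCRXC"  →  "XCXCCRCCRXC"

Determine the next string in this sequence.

CCRXCCCRXCXCCRXCXCCRCCRXC

Rewriting each symbol of XCXCCRCCRXC: X→CCR, C→XC, X→CCR, C→XC, C→XC, R→CR, C→XC, C→XC, R→CR, X→CCR, C→XC, which concatenates to CCR XC CCR XC XC CR XC XC CR CCR XC.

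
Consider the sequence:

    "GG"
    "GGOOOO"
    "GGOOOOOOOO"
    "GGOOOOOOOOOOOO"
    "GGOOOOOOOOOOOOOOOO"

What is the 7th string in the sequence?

GGOOOOOOOOOOOOOOOOOOOOOOOO

Every step adds OOOO to the end: s(k+1) = s(k)·OOOO.
From GGOOOOOOOOOOOOOOOO, 2 further steps: GGOOOOOOOOOOOOOOOO → GGOOOOOOOOOOOOOOOOOOOO → (answer).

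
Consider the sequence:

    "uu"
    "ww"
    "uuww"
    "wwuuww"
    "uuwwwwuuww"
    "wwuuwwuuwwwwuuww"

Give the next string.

uuwwwwuuwwwwuuwwuuwwwwuuww

This is a Fibonacci-style word recurrence s(k) = s(k−2)·s(k−1): e.g. uu·ww = uuww.
Continuing: uuwwwwuuww · wwuuwwuuwwwwuuww gives term 7.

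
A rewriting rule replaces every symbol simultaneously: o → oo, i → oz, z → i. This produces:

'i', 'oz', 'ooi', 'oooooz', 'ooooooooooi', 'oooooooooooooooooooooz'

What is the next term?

Replace each of the 22 characters of oooooooooooooooooooooz in place — oo oo oo oo oo oo oo oo oo oo oo oo oo oo oo oo oo oo oo oo oo i — and concatenate.

ooooooooooooooooooooooooooooooooooooooooooi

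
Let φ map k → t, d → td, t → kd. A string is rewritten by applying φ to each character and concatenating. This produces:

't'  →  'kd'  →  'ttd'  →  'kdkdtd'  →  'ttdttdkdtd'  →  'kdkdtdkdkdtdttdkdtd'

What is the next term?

φ(kdkdtdkdkdtdttdkdtd) expands symbol-by-symbol to t td t td kd td t td t td kd td kd kd td t td kd td; joining the 19 pieces gives the next term.

ttdttdkdtdttdttdkdtdkdkdtdttdkdtd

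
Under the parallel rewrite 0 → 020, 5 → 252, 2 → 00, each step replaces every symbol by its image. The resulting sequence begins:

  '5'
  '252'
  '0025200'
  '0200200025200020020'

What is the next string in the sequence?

Rewriting the 19 symbols of 0200200025200020020 one by one yields 020 00 020 020 00 020 020 020 00 252 00 020 020 020 00 020 020 00 020; concatenated:

020000200200002002002000252000200200200002002000020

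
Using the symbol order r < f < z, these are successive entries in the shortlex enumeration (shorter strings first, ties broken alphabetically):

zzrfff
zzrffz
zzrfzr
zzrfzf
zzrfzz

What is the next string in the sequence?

zzrzrr

The successor of zzrfzz increments the rightmost position that isn't already z and resets every position after it to r.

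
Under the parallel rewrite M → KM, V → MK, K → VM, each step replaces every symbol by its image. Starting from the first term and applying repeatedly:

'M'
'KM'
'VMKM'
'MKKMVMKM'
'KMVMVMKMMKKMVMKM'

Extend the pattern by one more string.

Rewriting the 16 symbols of KMVMVMKMMKKMVMKM one by one yields VM KM MK KM MK KM VM KM KM VM VM KM MK KM VM KM; concatenated:

VMKMMKKMMKKMVMKMKMVMVMKMMKKMVMKM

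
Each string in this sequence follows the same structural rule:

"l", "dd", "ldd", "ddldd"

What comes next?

From term 3 onward, concatenate the second-to-last term with the last: l·dd = ldd, dd·ldd = ddldd, …
The next term joins ldd and ddldd.

lddddldd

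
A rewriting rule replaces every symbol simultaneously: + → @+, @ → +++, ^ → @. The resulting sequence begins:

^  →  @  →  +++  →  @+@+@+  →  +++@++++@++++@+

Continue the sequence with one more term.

Rewriting the 15 symbols of +++@++++@++++@+ one by one yields @+ @+ @+ +++ @+ @+ @+ @+ +++ @+ @+ @+ @+ +++ @+; concatenated:

@+@+@++++@+@+@+@++++@+@+@+@++++@+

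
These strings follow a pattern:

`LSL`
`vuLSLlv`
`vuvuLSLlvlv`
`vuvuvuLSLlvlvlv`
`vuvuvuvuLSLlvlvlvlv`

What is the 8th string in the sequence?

Every step adds vu to the front and lv to the end of the previous string.
From vuvuvuvuLSLlvlvlvlv, 3 further steps: vuvuvuvuLSLlvlvlvlv → vuvuvuvuvuLSLlvlvlvlvlv → vuvuvuvuvuvuLSLlvlvlvlvlvlv → (answer).

vuvuvuvuvuvuvuLSLlvlvlvlvlvlvlv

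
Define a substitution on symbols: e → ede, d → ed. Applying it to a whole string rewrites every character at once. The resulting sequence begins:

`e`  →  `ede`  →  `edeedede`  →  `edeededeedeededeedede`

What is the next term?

Replace each of the 21 characters of edeededeedeededeedede in place — ede ed ede ede ed ede ed ede ede ed ede ede ed ede ed ede ede ed ede ed ede — and concatenate.

edeededeedeededeededeedeededeedeededeededeedeededeedede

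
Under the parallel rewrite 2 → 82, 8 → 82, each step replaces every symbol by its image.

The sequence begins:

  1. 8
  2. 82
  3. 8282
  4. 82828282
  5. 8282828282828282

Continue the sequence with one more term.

φ(8282828282828282) expands symbol-by-symbol to 82 82 82 82 82 82 82 82 82 82 82 82 82 82 82 82; joining the 16 pieces gives the next term.

82828282828282828282828282828282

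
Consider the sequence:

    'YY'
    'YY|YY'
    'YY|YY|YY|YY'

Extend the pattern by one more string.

s(k+1) = s(k)·|·s(k) — each term doubles the last with '|' between the halves.
One more doubling of YY|YY|YY|YY gives the answer.

YY|YY|YY|YY|YY|YY|YY|YY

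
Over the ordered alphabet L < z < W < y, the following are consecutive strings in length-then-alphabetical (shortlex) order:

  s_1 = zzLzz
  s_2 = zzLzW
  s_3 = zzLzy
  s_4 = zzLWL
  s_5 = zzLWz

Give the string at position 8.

zzLyL

Continuing the enumeration 3 steps past zzLWz: zzLWz → zzLWW → zzLWy → (answer).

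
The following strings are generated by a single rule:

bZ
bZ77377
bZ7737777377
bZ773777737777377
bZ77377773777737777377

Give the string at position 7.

bZ773777737777377773777737777377

Every step adds 77377 to the end: s(k+1) = s(k)·77377.
From bZ77377773777737777377, 2 further steps: bZ77377773777737777377 → bZ7737777377773777737777377 → (answer).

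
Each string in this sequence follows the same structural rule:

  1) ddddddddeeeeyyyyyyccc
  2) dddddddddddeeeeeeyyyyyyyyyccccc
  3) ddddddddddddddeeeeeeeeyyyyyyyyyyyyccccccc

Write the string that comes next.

Term n consists of 3n+2 d's, followed by 2n e's, followed by 3n y's, followed by 2n-1 c's, where the shown terms are n = 2, 3, 4.
For the next term, n = 5, so the run lengths are 17, 10, 15, 9.

dddddddddddddddddeeeeeeeeeeyyyyyyyyyyyyyyyccccccccc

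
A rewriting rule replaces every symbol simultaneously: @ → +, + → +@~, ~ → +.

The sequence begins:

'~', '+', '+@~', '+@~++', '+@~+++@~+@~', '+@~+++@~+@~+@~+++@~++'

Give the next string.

+@~+++@~+@~+@~+++@~+++@~+++@~+@~+@~+++@~+@~

Replace each of the 21 characters of +@~+++@~+@~+@~+++@~++ in place — +@~ + + +@~ +@~ +@~ + + +@~ + + +@~ + + +@~ +@~ +@~ + + +@~ +@~ — and concatenate.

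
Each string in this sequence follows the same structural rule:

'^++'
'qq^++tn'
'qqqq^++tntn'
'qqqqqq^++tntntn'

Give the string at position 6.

Every step adds qq to the front and tn to the end of the previous string.
From qqqqqq^++tntntn, 2 further steps: qqqqqq^++tntntn → qqqqqqqq^++tntntntn → (answer).

qqqqqqqqqq^++tntntntntn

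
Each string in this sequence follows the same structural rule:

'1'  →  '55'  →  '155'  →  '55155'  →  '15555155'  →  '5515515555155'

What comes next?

155551555515515555155

Each term (from the third on) is the two preceding terms concatenated in order: term 3 = 1·55 = 155.
Continuing: 15555155 · 5515515555155 gives term 7.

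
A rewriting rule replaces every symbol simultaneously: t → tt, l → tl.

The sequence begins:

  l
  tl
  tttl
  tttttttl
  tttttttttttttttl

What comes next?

tttttttttttttttttttttttttttttttl

Applying the rule to each of the 16 symbols of tttttttttttttttl gives the pieces tt tt tt tt tt tt tt tt tt tt tt tt tt tt tt tl, which concatenate to the answer.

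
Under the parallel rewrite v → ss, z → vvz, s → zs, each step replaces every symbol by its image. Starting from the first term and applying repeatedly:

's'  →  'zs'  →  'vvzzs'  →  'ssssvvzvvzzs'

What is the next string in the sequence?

zszszszsssssvvzssssvvzvvzzs

Expanding ssssvvzvvzzs: s→zs, s→zs, s→zs, s→zs, v→ss, v→ss, z→vvz, v→ss, v→ss, z→vvz, z→vvz, s→zs. Concatenated: zs zs zs zs ss ss vvz ss ss vvz vvz zs.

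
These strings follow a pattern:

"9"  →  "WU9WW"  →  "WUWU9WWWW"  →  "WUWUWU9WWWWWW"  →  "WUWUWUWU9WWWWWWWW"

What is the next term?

s(k+1) = WU·s(k)·WW, so each term gains WU as a prefix and WW as a suffix.
One more step from WUWUWUWU9WWWWWWWW gives the answer.

WUWUWUWUWU9WWWWWWWWWW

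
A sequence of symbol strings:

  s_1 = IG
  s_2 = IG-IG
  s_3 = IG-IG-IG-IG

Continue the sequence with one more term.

s(k+1) = s(k)·-·s(k) — each term doubles the last with '-' between the halves.
Doubling IG-IG-IG-IG with '-' between the halves:

IG-IG-IG-IG-IG-IG-IG-IG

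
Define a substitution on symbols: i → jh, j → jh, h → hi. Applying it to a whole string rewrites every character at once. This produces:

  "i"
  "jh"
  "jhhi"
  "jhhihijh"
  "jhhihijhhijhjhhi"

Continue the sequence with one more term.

Replace each of the 16 characters of jhhihijhhijhjhhi in place — jh hi hi jh hi jh jh hi hi jh jh hi jh hi hi jh — and concatenate.

jhhihijhhijhjhhihijhjhhijhhihijh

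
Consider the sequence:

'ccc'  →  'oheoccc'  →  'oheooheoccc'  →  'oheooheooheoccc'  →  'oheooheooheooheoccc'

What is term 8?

The strings grow by a fixed prefix oheo each time.
From oheooheooheooheoccc, 3 further steps: oheooheooheooheoccc → oheooheooheooheooheoccc → oheooheooheooheooheooheoccc → (answer).

oheooheooheooheooheooheooheoccc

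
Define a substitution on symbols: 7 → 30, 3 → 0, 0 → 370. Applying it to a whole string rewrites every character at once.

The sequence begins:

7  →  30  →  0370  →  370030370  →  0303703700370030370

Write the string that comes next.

37003700303700303703700303703700370030370

Replace each of the 19 characters of 0303703700370030370 in place — 370 0 370 0 30 370 0 30 370 370 0 30 370 370 0 370 0 30 370 — and concatenate.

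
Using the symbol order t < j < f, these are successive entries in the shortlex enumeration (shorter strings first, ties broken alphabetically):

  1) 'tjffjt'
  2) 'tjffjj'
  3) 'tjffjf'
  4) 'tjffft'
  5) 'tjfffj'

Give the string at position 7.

tftttt

Continuing the enumeration 2 steps past tjfffj: tjfffj → tjffff → (answer).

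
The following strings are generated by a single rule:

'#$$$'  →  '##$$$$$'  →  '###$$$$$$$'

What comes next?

The n-th term is n #'s then 2n+1 $'s (n = 1, 2, …).
For the next term, n = 4, so the run lengths are 4, 9.

####$$$$$$$$$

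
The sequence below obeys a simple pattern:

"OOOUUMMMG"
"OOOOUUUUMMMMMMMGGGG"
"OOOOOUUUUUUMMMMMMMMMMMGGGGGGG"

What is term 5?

OOOOOOOUUUUUUUUUUMMMMMMMMMMMMMMMMMMMGGGGGGGGGGGGG

Reading off run lengths: O runs 3, 4, 5; U runs 2, 4, 6; M runs 3, 7, 11; G runs 1, 4, 7 — each is linear in n (n = 1, 2, …).
At n = 5 the blocks have lengths 7, 10, 19, 13.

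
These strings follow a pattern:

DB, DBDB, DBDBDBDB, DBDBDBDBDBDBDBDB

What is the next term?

Each string is two copies of the previous one concatenated.
So the next term is two copies of DBDBDBDBDBDBDBDB.

DBDBDBDBDBDBDBDBDBDBDBDBDBDBDBDB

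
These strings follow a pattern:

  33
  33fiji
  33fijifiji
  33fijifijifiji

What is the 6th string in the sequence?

33fijifijifijifijifiji

Every step adds fiji to the end: s(k+1) = s(k)·fiji.
From 33fijifijifiji, 2 further steps: 33fijifijifiji → 33fijifijifijifiji → (answer).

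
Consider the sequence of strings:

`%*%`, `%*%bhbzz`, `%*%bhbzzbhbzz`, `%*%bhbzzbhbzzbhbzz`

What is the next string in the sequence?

The strings grow by a fixed suffix bhbzz each time.
Applying this once more to %*%bhbzzbhbzzbhbzz:

%*%bhbzzbhbzzbhbzzbhbzz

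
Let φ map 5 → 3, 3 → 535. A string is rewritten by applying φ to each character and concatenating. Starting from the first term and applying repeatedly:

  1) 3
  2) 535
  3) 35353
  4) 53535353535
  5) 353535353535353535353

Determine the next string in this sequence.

Applying the rule to each of the 21 symbols of 353535353535353535353 gives the pieces 535 3 535 3 535 3 535 3 535 3 535 3 535 3 535 3 535 3 535 3 535, which concatenate to the answer.

5353535353535353535353535353535353535353535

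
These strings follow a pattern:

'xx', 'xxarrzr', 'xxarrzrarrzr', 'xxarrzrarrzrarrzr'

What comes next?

xxarrzrarrzrarrzrarrzr

Each term is the previous one with arrzr appended.
One more step from xxarrzrarrzrarrzr gives the answer.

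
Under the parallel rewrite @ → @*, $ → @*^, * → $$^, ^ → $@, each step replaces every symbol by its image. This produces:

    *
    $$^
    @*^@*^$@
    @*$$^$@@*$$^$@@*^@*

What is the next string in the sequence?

@*$$^@*^@*^$@@*^@*@*$$^@*^@*^$@@*^@*@*$$^$@@*$$^

φ(@*$$^$@@*$$^$@@*^@*) expands symbol-by-symbol to @* $$^ @*^ @*^ $@ @*^ @* @* $$^ @*^ @*^ $@ @*^ @* @* $$^ $@ @* $$^; joining the 19 pieces gives the next term.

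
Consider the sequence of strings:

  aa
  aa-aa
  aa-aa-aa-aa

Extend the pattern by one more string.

Each string is two copies of the previous one joined by '-'.
Doubling aa-aa-aa-aa with '-' between the halves:

aa-aa-aa-aa-aa-aa-aa-aa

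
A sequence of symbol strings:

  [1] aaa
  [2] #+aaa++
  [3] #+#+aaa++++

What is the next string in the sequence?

s(k+1) = #+·s(k)·++, so each term gains #+ as a prefix and ++ as a suffix.
Applying this once more to #+#+aaa++++:

#+#+#+aaa++++++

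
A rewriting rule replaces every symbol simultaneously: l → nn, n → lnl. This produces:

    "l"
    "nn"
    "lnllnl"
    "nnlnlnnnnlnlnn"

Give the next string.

lnllnlnnlnlnnlnllnllnllnlnnlnlnnlnllnl

Applying the rule to each of the 14 symbols of nnlnlnnnnlnlnn gives the pieces lnl lnl nn lnl nn lnl lnl lnl lnl nn lnl nn lnl lnl, which concatenate to the answer.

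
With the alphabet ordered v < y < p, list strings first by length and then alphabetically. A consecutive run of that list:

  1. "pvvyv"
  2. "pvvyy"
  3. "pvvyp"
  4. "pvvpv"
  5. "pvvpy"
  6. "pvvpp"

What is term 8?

Stepping forward 2 times from pvvpp: pvvpp → pvyvv, then the target.

pvyvy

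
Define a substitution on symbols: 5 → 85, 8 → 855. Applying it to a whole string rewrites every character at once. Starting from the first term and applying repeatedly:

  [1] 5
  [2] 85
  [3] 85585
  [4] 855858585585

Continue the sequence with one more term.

Apply φ to 855858585585 symbol by symbol: 8→855, 5→85, 5→85, 8→855, 5→85, 8→855, 5→85, 8→855, 5→85, 5→85, 8→855, 5→85; joined: 855 85 85 855 85 855 85 855 85 85 855 85.

85585858558585585855858585585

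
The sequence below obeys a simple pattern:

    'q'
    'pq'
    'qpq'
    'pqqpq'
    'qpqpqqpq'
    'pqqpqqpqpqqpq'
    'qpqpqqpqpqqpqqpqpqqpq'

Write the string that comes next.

Each term (from the third on) is the two preceding terms concatenated in order: term 3 = q·pq = qpq.
Continuing: pqqpqqpqpqqpq · qpqpqqpqpqqpqqpqpqqpq gives term 8.

pqqpqqpqpqqpqqpqpqqpqpqqpqqpqpqqpq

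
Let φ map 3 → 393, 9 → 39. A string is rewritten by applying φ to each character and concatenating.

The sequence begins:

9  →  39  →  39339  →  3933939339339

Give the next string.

Rewriting the 13 symbols of 3933939339339 one by one yields 393 39 393 393 39 393 39 393 393 39 393 393 39; concatenated:

3933939339339393393933933939339339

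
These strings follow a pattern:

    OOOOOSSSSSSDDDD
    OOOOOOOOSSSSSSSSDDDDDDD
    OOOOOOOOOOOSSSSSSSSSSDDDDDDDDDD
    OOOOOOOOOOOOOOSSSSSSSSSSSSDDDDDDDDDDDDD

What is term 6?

Each string has the form O^{3n-1} S^{2n+2} D^{3n-2}, where the shown terms are n = 2, 3, 4, 5.
For term 6, n = 7, so the run lengths are 20, 16, 19.

OOOOOOOOOOOOOOOOOOOOSSSSSSSSSSSSSSSSDDDDDDDDDDDDDDDDDDD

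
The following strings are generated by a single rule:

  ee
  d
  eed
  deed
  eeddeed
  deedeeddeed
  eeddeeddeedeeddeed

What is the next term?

deedeeddeedeeddeeddeedeeddeed

This is a Fibonacci-style word recurrence s(k) = s(k−2)·s(k−1): e.g. ee·d = eed.
So term 8 is deedeeddeed·eeddeeddeedeeddeed.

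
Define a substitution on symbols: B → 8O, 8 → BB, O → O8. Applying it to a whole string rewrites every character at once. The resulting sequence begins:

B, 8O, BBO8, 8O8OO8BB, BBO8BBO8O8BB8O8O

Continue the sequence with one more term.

Replace each of the 16 characters of BBO8BBO8O8BB8O8O in place — 8O 8O O8 BB 8O 8O O8 BB O8 BB 8O 8O BB O8 BB O8 — and concatenate.

8O8OO8BB8O8OO8BBO8BB8O8OBBO8BBO8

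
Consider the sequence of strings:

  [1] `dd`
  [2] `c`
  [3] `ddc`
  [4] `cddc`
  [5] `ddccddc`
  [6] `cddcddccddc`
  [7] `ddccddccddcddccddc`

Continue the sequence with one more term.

Each term (from the third on) is the two preceding terms concatenated in order: term 3 = dd·c = ddc.
Continuing: cddcddccddc · ddccddccddcddccddc gives term 8.

cddcddccddcddccddccddcddccddc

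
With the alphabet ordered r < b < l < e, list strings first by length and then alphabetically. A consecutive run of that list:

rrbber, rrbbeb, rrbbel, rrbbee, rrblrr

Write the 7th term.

rrblrl

Continuing the enumeration 2 steps past rrblrr: rrblrr → rrblrb → (answer).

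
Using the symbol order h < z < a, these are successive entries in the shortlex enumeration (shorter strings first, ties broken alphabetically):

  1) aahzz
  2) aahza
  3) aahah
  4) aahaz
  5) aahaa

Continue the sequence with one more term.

aazhh

Treat aahaa as a base-3 numeral over the given alphabet and add one, carrying through any trailing a's.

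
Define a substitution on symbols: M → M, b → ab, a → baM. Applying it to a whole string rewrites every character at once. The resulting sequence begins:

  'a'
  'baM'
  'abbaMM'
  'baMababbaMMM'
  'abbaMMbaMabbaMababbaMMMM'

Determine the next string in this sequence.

baMababbaMMMabbaMMbaMababbaMMbaMabbaMababbaMMMMM

φ(abbaMMbaMabbaMababbaMMMM) expands symbol-by-symbol to baM ab ab baM M M ab baM M baM ab ab baM M baM ab baM ab ab baM M M M M; joining the 24 pieces gives the next term.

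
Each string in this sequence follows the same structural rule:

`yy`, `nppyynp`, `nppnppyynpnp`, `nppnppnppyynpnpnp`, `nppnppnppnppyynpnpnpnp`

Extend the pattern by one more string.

Every step adds npp to the front and np to the end of the previous string.
Applying this once more to nppnppnppnppyynpnpnpnp:

nppnppnppnppnppyynpnpnpnpnp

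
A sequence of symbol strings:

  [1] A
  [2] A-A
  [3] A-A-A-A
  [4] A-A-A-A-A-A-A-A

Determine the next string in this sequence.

A-A-A-A-A-A-A-A-A-A-A-A-A-A-A-A

Each string is two copies of the previous one joined by '-'.
One more doubling of A-A-A-A-A-A-A-A gives the answer.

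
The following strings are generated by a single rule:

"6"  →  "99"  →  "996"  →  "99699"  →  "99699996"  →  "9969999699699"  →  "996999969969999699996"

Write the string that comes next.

9969999699699996999969969999699699

This is a Fibonacci-style word recurrence s(k) = s(k−1)·s(k−2): e.g. 99·6 = 996.
So term 8 is 996999969969999699996·9969999699699.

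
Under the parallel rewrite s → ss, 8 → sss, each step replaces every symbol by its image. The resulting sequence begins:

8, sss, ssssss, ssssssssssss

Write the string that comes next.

ssssssssssssssssssssssss

Expanding ssssssssssss: s→ss, s→ss, s→ss, s→ss, s→ss, s→ss, s→ss, s→ss, s→ss, s→ss, s→ss, s→ss. Concatenated: ss ss ss ss ss ss ss ss ss ss ss ss.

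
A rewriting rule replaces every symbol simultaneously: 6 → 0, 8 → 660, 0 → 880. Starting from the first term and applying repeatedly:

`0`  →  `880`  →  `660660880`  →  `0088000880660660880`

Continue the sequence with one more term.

Replace each of the 19 characters of 0088000880660660880 in place — 880 880 660 660 880 880 880 660 660 880 0 0 880 0 0 880 660 660 880 — and concatenate.

8808806606608808808806606608800088000880660660880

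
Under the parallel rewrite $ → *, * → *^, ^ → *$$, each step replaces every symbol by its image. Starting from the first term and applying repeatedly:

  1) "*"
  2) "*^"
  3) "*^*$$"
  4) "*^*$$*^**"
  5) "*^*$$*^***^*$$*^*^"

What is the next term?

Rewriting the 18 symbols of *^*$$*^***^*$$*^*^ one by one yields *^ *$$ *^ * * *^ *$$ *^ *^ *^ *$$ *^ * * *^ *$$ *^ *$$; concatenated:

*^*$$*^***^*$$*^*^*^*$$*^***^*$$*^*$$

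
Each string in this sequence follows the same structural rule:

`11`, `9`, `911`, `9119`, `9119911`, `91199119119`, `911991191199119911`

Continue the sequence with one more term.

From term 3 onward, concatenate the last term with the second-to-last: 9·11 = 911, 911·9 = 9119, …
Continuing: 911991191199119911 · 91199119119 gives term 8.

91199119119911991191199119119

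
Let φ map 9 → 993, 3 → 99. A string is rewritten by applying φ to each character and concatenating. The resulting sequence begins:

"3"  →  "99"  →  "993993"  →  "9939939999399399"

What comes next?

Applying the rule to each of the 16 symbols of 9939939999399399 gives the pieces 993 993 99 993 993 99 993 993 993 993 99 993 993 99 993 993, which concatenate to the answer.

99399399993993999939939939939999399399993993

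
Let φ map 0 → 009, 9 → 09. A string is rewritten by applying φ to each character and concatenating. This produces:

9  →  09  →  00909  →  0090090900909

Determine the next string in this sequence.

φ(0090090900909) expands symbol-by-symbol to 009 009 09 009 009 09 009 09 009 009 09 009 09; joining the 13 pieces gives the next term.

0090090900900909009090090090900909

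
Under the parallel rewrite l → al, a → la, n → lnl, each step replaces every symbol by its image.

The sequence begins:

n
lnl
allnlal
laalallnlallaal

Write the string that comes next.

allalaallaalallnlallaalallalaal

φ(laalallnlallaal) expands symbol-by-symbol to al la la al la al al lnl al la al al la la al; joining the 15 pieces gives the next term.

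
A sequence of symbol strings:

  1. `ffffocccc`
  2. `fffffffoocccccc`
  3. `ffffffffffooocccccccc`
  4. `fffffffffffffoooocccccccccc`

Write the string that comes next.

ffffffffffffffffooooocccccccccccc

Reading off run lengths: f runs 4, 7, 10, 13; o runs 1, 2, 3, 4; c runs 4, 6, 8, 10 — each is linear in n (n = 1, 2, …).
At n = 5 the blocks have lengths 16, 5, 12.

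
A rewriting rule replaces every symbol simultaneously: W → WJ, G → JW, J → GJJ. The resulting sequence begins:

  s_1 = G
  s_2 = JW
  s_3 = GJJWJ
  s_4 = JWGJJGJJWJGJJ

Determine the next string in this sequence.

GJJWJJWGJJGJJJWGJJGJJWJGJJJWGJJGJJ

Replace each of the 13 characters of JWGJJGJJWJGJJ in place — GJJ WJ JW GJJ GJJ JW GJJ GJJ WJ GJJ JW GJJ GJJ — and concatenate.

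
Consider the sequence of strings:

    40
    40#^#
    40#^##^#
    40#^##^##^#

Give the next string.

Each term is the previous one with #^# appended.
Applying this once more to 40#^##^##^#:

40#^##^##^##^#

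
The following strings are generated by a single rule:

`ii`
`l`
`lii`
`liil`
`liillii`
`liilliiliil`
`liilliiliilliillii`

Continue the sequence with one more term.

liilliiliilliilliiliilliiliil

Each term (from the third on) is the previous term followed by the one before it: term 3 = l·ii = lii.
So term 8 is liilliiliilliillii·liilliiliil.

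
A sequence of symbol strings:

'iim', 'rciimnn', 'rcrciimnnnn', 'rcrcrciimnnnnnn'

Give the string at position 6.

rcrcrcrcrciimnnnnnnnnnn

Each term wraps the previous one in rc on the left and nn on the right.
From rcrcrciimnnnnnn, 2 further steps: rcrcrciimnnnnnn → rcrcrcrciimnnnnnnnn → (answer).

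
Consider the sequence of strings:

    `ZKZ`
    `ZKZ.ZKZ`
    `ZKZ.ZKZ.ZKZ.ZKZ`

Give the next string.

ZKZ.ZKZ.ZKZ.ZKZ.ZKZ.ZKZ.ZKZ.ZKZ

s(k+1) = s(k)·.·s(k) — each term doubles the last with '.' between the halves.
So the next term is two copies of ZKZ.ZKZ.ZKZ.ZKZ with '.' between the halves.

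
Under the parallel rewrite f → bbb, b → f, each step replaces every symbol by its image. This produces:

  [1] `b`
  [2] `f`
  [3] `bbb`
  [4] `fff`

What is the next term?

bbbbbbbbb

Rewriting each symbol of fff: f→bbb, f→bbb, f→bbb, which concatenates to bbb bbb bbb.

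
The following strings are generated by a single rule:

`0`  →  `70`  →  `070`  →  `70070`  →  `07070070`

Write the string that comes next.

From term 3 onward, concatenate the second-to-last term with the last: 0·70 = 070, 70·070 = 70070, …
The next term joins 70070 and 07070070.

7007007070070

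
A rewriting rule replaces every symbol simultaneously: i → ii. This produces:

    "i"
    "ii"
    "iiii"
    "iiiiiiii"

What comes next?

Rewriting each symbol of iiiiiiii: i→ii, i→ii, i→ii, i→ii, i→ii, i→ii, i→ii, i→ii, which concatenates to ii ii ii ii ii ii ii ii.

iiiiiiiiiiiiiiii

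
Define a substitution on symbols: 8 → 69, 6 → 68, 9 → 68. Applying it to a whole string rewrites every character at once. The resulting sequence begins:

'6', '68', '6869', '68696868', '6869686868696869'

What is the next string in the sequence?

Rewriting the 16 symbols of 6869686868696869 one by one yields 68 69 68 68 68 69 68 69 68 69 68 68 68 69 68 68; concatenated:

68696868686968696869686868696868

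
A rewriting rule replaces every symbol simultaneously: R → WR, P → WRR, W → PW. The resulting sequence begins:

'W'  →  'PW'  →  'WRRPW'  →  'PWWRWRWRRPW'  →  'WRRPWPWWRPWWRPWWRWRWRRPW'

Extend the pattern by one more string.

PWWRWRWRRPWWRRPWPWWRWRRPWPWWRWRRPWPWWRPWWRPWWRWRWRRPW

Applying the rule to each of the 24 symbols of WRRPWPWWRPWWRPWWRWRWRRPW gives the pieces PW WR WR WRR PW WRR PW PW WR WRR PW PW WR WRR PW PW WR PW WR PW WR WR WRR PW, which concatenate to the answer.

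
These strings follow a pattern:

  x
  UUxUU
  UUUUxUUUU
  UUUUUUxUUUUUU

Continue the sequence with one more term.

UUUUUUUUxUUUUUUUU

Every step adds UU to the front and UU to the end of the previous string.
One more step from UUUUUUxUUUUUU gives the answer.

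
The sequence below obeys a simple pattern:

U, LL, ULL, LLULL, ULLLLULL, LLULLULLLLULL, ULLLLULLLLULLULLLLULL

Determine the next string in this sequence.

LLULLULLLLULLULLLLULLLLULLULLLLULL

Each term (from the third on) is the two preceding terms concatenated in order: term 3 = U·LL = ULL.
So term 8 is LLULLULLLLULL·ULLLLULLLLULLULLLLULL.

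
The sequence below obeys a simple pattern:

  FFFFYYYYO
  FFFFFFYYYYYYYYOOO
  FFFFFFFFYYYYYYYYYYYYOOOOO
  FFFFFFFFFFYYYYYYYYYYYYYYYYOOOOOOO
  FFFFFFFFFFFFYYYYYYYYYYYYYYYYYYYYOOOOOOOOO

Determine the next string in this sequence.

The n-th term is 2n+2 F's then 4n Y's then 2n-1 O's (n = 1, 2, …).
At n = 6 the blocks have lengths 14, 24, 11.

FFFFFFFFFFFFFFYYYYYYYYYYYYYYYYYYYYYYYYOOOOOOOOOOO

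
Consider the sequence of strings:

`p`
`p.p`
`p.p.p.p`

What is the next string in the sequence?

s(k+1) = s(k)·.·s(k) — each term doubles the last with '.' between the halves.
Doubling p.p.p.p with '.' between the halves:

p.p.p.p.p.p.p.p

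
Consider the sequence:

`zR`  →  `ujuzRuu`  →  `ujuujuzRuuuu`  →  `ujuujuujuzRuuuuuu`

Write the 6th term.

Every step adds uju to the front and uu to the end of the previous string.
From ujuujuujuzRuuuuuu, 2 further steps: ujuujuujuzRuuuuuu → ujuujuujuujuzRuuuuuuuu → (answer).

ujuujuujuujuujuzRuuuuuuuuuu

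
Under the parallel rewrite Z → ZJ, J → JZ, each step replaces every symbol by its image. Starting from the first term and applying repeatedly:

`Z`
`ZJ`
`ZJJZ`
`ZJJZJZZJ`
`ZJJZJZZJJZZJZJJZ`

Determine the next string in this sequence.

Replace each of the 16 characters of ZJJZJZZJJZZJZJJZ in place — ZJ JZ JZ ZJ JZ ZJ ZJ JZ JZ ZJ ZJ JZ ZJ JZ JZ ZJ — and concatenate.

ZJJZJZZJJZZJZJJZJZZJZJJZZJJZJZZJ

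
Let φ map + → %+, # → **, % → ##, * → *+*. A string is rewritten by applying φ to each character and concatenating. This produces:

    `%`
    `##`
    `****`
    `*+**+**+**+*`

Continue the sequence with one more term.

*+*%+*+**+*%+*+**+*%+*+**+*%+*+*

Rewriting each symbol of *+**+**+**+*: *→*+*, +→%+, *→*+*, *→*+*, +→%+, *→*+*, *→*+*, +→%+, *→*+*, *→*+*, +→%+, *→*+*, which concatenates to *+* %+ *+* *+* %+ *+* *+* %+ *+* *+* %+ *+*.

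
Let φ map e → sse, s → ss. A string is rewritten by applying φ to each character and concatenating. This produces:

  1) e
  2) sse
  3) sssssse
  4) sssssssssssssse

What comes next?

Replace each of the 15 characters of sssssssssssssse in place — ss ss ss ss ss ss ss ss ss ss ss ss ss ss sse — and concatenate.

sssssssssssssssssssssssssssssse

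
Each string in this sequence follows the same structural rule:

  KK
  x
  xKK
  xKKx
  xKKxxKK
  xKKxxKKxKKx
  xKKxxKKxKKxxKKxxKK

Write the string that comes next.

xKKxxKKxKKxxKKxxKKxKKxxKKxKKx

From term 3 onward, concatenate the last term with the second-to-last: x·KK = xKK, xKK·x = xKKx, …
The next term joins xKKxxKKxKKxxKKxxKK and xKKxxKKxKKx.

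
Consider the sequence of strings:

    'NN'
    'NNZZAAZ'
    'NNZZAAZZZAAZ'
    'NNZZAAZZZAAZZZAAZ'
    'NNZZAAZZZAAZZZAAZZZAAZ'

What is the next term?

NNZZAAZZZAAZZZAAZZZAAZZZAAZ

The strings grow by a fixed suffix ZZAAZ each time.
So the next term is NNZZAAZZZAAZZZAAZZZAAZ·ZZAAZ.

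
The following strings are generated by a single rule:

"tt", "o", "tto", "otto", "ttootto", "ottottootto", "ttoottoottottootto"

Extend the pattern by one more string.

This is a Fibonacci-style word recurrence s(k) = s(k−2)·s(k−1): e.g. tt·o = tto.
So term 8 is ottottootto·ttoottoottottootto.

ottottoottottoottoottottootto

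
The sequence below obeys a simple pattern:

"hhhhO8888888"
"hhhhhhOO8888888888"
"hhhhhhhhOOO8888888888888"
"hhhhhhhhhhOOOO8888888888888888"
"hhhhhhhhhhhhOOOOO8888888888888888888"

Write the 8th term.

hhhhhhhhhhhhhhhhhhOOOOOOOO8888888888888888888888888888

Term n consists of 2n h's, followed by n-1 O's, followed by 3n+1 8's, where the shown terms are n = 2, 3, 4, 5, 6.
Setting n = 9 gives 18, 8, 28 characters in each block.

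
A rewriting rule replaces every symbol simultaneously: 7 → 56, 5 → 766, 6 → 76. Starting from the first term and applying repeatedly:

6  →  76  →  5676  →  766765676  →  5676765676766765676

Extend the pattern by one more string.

76676567656767667656765676765676766765676

Applying the rule to each of the 19 symbols of 5676765676766765676 gives the pieces 766 76 56 76 56 76 766 76 56 76 56 76 76 56 76 766 76 56 76, which concatenate to the answer.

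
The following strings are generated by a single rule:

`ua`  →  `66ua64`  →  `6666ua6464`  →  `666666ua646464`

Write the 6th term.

s(k+1) = 66·s(k)·64, so each term gains 66 as a prefix and 64 as a suffix.
From 666666ua646464, 2 further steps: 666666ua646464 → 66666666ua64646464 → (answer).

6666666666ua6464646464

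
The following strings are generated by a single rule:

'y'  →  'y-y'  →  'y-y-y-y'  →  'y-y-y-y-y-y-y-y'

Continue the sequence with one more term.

Every step duplicates the string with '-' between the halves.
One more doubling of y-y-y-y-y-y-y-y gives the answer.

y-y-y-y-y-y-y-y-y-y-y-y-y-y-y-y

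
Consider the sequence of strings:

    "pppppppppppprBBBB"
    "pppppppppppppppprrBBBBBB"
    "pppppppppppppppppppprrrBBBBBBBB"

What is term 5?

Term n consists of 4n p's, followed by n-2 r's, followed by 2n-2 B's, where the shown terms are n = 3, 4, 5.
At n = 7 the blocks have lengths 28, 5, 12.

pppppppppppppppppppppppppppprrrrrBBBBBBBBBBBB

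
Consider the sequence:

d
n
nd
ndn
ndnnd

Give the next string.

ndnndndn

Each term (from the third on) is the previous term followed by the one before it: term 3 = n·d = nd.
Continuing: ndnnd · ndn gives term 6.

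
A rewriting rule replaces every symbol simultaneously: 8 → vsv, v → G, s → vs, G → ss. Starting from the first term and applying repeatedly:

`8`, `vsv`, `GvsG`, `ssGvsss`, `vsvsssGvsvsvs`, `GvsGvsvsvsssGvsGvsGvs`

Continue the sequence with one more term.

Rewriting the 21 symbols of GvsGvsvsvsssGvsGvsGvs one by one yields ss G vs ss G vs G vs G vs vs vs ss G vs ss G vs ss G vs; concatenated:

ssGvsssGvsGvsGvsvsvsssGvsssGvsssGvs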